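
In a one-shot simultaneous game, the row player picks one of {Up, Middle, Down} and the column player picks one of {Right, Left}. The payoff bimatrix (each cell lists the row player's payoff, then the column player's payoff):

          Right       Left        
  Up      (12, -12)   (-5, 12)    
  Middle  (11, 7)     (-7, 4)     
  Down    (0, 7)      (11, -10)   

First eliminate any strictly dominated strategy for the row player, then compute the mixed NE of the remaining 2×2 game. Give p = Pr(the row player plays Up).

p = 17/41

The row player's strategy Middle is strictly dominated by Up: 12 > 11 and -5 > -7. Eliminate Middle.
The row player's mix must leave the column player indifferent between Right and Left.
  the column player's expected payoff from Right: p·(-12) + (1−p)·7 = -19p + 7
  the column player's expected payoff from Left: p·12 + (1−p)·(-10) = 22p - 10
  -19p + 7 = 22p - 10  ⇒  -41p = -17  ⇒  p = 17/41.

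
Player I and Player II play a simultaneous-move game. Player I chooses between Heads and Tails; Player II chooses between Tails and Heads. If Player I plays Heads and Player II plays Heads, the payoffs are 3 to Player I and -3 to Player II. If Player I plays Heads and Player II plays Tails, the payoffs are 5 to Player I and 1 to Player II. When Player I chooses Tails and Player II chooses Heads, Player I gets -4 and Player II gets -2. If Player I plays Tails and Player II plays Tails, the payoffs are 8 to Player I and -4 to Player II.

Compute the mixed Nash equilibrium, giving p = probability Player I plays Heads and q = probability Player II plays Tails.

For Player II to be willing to mix, Player II must be indifferent between Tails and Heads, which pins down Player I's mix.
  Player II's expected payoff from Tails: p·1 + (1−p)·(-4) = 5p - 4
  Player II's expected payoff from Heads: p·(-3) + (1−p)·(-2) = -p - 2
  5p - 4 = -p - 2  ⇒  6p = 2  ⇒  p = 1/3.
For Player I to be willing to mix, Player I must be indifferent between Heads and Tails, which pins down Player II's mix.
  Player I's payoff from Heads: q·5 + (1−q)·3 = 2q + 3
  Player I's payoff from Tails: q·8 + (1−q)·(-4) = 12q - 4
  2q + 3 = 12q - 4  ⇒  -10q = -7  ⇒  q = 7/10.

p = 1/3, q = 7/10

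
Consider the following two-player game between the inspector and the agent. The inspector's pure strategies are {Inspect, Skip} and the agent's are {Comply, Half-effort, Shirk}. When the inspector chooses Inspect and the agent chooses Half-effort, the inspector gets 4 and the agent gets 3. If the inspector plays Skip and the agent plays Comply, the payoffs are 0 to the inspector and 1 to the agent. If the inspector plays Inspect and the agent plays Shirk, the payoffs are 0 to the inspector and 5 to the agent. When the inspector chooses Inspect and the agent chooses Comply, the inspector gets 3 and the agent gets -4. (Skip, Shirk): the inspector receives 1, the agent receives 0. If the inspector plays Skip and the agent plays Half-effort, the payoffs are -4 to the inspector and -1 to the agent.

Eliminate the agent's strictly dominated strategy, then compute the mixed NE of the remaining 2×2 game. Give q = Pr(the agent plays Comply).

The agent's strategy Half-effort is strictly dominated by Shirk: 5 > 3 and 0 > -1. Eliminate Half-effort.
Set the inspector's expected payoff from Inspect equal to that from Skip:
  the inspector's expected payoff from Inspect: q·3 + (1−q)·0 = 3q
  the inspector's expected payoff from Skip: q·0 + (1−q)·1 = -q + 1
  3q = -q + 1  ⇒  4q = 1  ⇒  q = 1/4.

q = 1/4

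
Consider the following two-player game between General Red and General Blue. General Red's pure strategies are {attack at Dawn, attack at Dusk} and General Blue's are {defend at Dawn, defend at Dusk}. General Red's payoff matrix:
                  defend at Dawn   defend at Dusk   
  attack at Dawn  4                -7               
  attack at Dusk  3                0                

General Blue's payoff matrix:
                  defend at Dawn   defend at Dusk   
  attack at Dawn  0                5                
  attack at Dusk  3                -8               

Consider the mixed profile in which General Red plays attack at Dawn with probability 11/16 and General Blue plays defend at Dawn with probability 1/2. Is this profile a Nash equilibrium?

No

Given General Blue's mix q = 1/2, General Red's payoff from attack at Dawn is -3/2 but from attack at Dusk is 3/2. General Red strictly prefers attack at Dusk, so General Red would not mix.
So the proposed profile is not a Nash equilibrium.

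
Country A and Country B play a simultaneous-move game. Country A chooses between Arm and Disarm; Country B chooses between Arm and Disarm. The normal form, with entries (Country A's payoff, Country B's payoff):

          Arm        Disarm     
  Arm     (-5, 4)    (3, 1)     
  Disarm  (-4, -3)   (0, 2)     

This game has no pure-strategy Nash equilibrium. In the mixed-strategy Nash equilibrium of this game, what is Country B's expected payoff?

In a mixed equilibrium Country B is indifferent between Arm and Disarm; this condition fixes p.
  Country B's payoff to Arm: p·4 + (1−p)·(-3) = 7p - 3
  Country B's payoff to Disarm: p·1 + (1−p)·2 = -p + 2
  7p - 3 = -p + 2  ⇒  8p = 5  ⇒  p = 5/8.
At equilibrium Country B is indifferent across columns, so Country B's payoff equals the payoff from Arm: (5/8)·4 + (3/8)·(-3) = 11/8.

11/8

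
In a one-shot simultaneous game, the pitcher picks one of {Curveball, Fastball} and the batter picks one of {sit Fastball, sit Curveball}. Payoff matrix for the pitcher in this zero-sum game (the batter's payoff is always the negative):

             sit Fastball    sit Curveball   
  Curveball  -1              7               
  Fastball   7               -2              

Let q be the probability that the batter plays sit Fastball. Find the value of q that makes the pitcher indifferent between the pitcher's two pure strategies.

q = 9/17

The batter's mix must leave the pitcher indifferent between Curveball and Fastball.
  the pitcher's payoff from Curveball: q·(-1) + (1−q)·7 = -8q + 7
  the pitcher's payoff from Fastball: q·7 + (1−q)·(-2) = 9q - 2
  -8q + 7 = 9q - 2  ⇒  -17q = -9  ⇒  q = 9/17.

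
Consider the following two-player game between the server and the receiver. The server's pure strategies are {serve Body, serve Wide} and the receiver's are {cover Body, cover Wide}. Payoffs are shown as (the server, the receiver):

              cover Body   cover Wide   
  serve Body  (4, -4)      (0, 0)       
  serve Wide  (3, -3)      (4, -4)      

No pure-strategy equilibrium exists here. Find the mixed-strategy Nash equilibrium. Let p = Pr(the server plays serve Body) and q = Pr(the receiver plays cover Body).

The server's mix must leave the receiver indifferent between cover Body and cover Wide.
  the receiver's payoff from cover Body: p·(-4) + (1−p)·(-3) = -p - 3
  the receiver's payoff from cover Wide: p·0 + (1−p)·(-4) = 4p - 4
  -p - 3 = 4p - 4  ⇒  -5p = -1  ⇒  p = 1/5.
For the server to be willing to mix, the server must be indifferent between serve Body and serve Wide, which pins down the receiver's mix.
  the server's expected payoff from serve Body: q·4 + (1−q)·0 = 4q
  the server's expected payoff from serve Wide: q·3 + (1−q)·4 = -q + 4
  4q = -q + 4  ⇒  5q = 4  ⇒  q = 4/5.

p = 1/5, q = 4/5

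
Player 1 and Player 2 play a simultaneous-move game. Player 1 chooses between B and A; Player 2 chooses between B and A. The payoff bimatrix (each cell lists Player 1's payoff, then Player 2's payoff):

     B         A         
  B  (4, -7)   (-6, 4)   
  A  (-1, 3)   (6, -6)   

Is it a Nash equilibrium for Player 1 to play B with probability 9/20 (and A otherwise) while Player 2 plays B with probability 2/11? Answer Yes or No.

Given Player 2's mix q = 2/11, Player 1's payoff from B is -46/11 but from A is 52/11. Player 1 strictly prefers A, so Player 1 would not mix.
So the proposed profile is not a Nash equilibrium.

No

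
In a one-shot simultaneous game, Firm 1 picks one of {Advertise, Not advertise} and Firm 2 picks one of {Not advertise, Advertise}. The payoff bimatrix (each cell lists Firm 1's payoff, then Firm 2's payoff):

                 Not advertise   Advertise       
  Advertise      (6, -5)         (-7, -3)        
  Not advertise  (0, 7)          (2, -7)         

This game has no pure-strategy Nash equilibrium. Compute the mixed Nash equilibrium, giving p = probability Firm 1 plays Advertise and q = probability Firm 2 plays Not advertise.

p = 7/8, q = 3/5

For Firm 2 to be willing to mix, Firm 2 must be indifferent between Not advertise and Advertise, which pins down Firm 1's mix.
  Firm 2's payoff from Not advertise: p·(-5) + (1−p)·7 = -12p + 7
  Firm 2's payoff from Advertise: p·(-3) + (1−p)·(-7) = 4p - 7
  -12p + 7 = 4p - 7  ⇒  -16p = -14  ⇒  p = 7/8.
Firm 2's mix must leave Firm 1 indifferent between Advertise and Not advertise.
  Firm 1's payoff from Advertise: q·6 + (1−q)·(-7) = 13q - 7
  Firm 1's payoff from Not advertise: q·0 + (1−q)·2 = -2q + 2
  13q - 7 = -2q + 2  ⇒  15q = 9  ⇒  q = 3/5.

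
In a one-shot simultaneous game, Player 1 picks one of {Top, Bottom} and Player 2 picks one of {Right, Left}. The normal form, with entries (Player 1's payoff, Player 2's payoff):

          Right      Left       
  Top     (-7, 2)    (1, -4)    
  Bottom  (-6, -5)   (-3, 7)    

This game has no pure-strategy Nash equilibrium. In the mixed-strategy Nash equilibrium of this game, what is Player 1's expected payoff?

-27/5

Player 1's indifference between Top and Bottom determines Player 2's mixing probability q:
  Player 1's payoff from Top: q·(-7) + (1−q)·1 = -8q + 1
  Player 1's payoff from Bottom: q·(-6) + (1−q)·(-3) = -3q - 3
  -8q + 1 = -3q - 3  ⇒  -5q = -4  ⇒  q = 4/5.
At equilibrium Player 1 is indifferent across rows, so Player 1's payoff equals the payoff from Top: (4/5)·(-7) + (1/5)·1 = -27/5.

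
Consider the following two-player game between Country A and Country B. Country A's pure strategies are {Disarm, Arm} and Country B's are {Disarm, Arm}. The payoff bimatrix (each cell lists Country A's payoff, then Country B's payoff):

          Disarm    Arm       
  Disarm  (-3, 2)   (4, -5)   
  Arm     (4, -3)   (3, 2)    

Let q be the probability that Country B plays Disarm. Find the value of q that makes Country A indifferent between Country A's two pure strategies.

Country B's mix must leave Country A indifferent between Disarm and Arm.
  Country A's payoff to Disarm: q·(-3) + (1−q)·4 = -7q + 4
  Country A's payoff to Arm: q·4 + (1−q)·3 = q + 3
  -7q + 4 = q + 3  ⇒  -8q = -1  ⇒  q = 1/8.

q = 1/8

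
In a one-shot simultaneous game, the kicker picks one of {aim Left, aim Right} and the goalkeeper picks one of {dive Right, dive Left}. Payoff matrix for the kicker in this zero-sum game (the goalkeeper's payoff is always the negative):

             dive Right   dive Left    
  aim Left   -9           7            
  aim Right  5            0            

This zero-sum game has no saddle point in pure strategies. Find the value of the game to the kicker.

v = 5/3

The goalkeeper's mix must leave the kicker indifferent between aim Left and aim Right.
  the kicker's payoff to aim Left: q·(-9) + (1−q)·7 = -16q + 7
  the kicker's payoff to aim Right: q·5 + (1−q)·0 = 5q
  -16q + 7 = 5q  ⇒  -21q = -7  ⇒  q = 1/3.
The value is the kicker's expected payoff against this mix (using aim Left): (1/3)·(-9) + (2/3)·7 = 5/3.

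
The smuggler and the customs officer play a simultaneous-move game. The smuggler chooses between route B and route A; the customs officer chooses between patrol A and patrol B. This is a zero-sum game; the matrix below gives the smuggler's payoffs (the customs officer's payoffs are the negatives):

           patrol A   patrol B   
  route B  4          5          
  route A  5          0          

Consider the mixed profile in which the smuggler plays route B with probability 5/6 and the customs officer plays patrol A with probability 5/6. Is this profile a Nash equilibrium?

Check the customs officer's indifference given the smuggler's mix p = 5/6:
  payoff from patrol A = -25/6; payoff from patrol B = -25/6 — equal.
Check the smuggler's indifference given the customs officer's mix q = 5/6:
  payoff from route B = 25/6; payoff from route A = 25/6 — equal.
Both players are indifferent, so neither can profitably deviate.

Yes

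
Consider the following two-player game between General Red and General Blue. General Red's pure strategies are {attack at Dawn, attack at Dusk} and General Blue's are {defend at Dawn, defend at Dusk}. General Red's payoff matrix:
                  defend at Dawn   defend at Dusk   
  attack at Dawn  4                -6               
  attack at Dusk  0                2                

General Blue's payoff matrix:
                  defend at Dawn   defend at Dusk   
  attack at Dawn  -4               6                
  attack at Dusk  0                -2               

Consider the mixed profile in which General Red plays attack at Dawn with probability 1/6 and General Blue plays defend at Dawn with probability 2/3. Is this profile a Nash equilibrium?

Check General Blue's indifference given General Red's mix p = 1/6:
  payoff from defend at Dawn = -2/3; payoff from defend at Dusk = -2/3 — equal.
Check General Red's indifference given General Blue's mix q = 2/3:
  payoff from attack at Dawn = 2/3; payoff from attack at Dusk = 2/3 — equal.
Both players are indifferent, so neither can profitably deviate.

Yes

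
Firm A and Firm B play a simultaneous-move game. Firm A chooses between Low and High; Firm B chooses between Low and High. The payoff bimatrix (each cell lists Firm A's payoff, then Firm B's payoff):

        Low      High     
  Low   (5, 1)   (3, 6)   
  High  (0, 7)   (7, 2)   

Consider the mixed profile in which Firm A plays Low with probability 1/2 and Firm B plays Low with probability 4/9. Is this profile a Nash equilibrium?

Yes

Check Firm B's indifference given Firm A's mix p = 1/2:
  payoff from Low = 4; payoff from High = 4 — equal.
Check Firm A's indifference given Firm B's mix q = 4/9:
  payoff from Low = 35/9; payoff from High = 35/9 — equal.
Both players are indifferent, so neither can profitably deviate.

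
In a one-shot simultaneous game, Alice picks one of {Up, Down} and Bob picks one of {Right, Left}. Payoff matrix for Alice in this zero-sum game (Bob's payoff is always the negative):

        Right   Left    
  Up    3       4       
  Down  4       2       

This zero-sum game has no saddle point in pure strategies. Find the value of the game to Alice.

For Alice to be willing to mix, Alice must be indifferent between Up and Down, which pins down Bob's mix.
  Alice's payoff to Up: q·3 + (1−q)·4 = -q + 4
  Alice's payoff to Down: q·4 + (1−q)·2 = 2q + 2
  -q + 4 = 2q + 2  ⇒  -3q = -2  ⇒  q = 2/3.
The value is Alice's expected payoff against this mix (using Up): (2/3)·3 + (1/3)·4 = 10/3.

v = 10/3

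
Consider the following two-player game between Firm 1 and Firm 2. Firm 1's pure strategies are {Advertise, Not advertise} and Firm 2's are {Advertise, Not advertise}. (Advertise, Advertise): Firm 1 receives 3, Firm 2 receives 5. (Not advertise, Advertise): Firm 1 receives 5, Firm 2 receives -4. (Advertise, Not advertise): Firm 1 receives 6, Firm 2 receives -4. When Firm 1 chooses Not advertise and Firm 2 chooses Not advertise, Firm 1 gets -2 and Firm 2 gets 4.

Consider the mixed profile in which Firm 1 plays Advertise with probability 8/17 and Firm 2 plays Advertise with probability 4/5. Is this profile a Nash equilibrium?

Yes

Check Firm 2's indifference given Firm 1's mix p = 8/17:
  payoff from Advertise = 4/17; payoff from Not advertise = 4/17 — equal.
Check Firm 1's indifference given Firm 2's mix q = 4/5:
  payoff from Advertise = 18/5; payoff from Not advertise = 18/5 — equal.
Both players are indifferent, so neither can profitably deviate.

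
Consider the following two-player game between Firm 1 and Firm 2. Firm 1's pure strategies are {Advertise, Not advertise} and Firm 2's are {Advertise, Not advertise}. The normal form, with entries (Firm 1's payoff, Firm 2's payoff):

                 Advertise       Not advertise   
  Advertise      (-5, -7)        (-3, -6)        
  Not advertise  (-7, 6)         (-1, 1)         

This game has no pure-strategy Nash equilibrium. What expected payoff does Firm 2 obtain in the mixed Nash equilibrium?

-29/6

Set Firm 2's expected payoff from Advertise equal to that from Not advertise:
  Firm 2's payoff from Advertise: p·(-7) + (1−p)·6 = -13p + 6
  Firm 2's payoff from Not advertise: p·(-6) + (1−p)·1 = -7p + 1
  -13p + 6 = -7p + 1  ⇒  -6p = -5  ⇒  p = 5/6.
At equilibrium Firm 2 is indifferent across columns, so Firm 2's payoff equals the payoff from Advertise: (5/6)·(-7) + (1/6)·6 = -29/6.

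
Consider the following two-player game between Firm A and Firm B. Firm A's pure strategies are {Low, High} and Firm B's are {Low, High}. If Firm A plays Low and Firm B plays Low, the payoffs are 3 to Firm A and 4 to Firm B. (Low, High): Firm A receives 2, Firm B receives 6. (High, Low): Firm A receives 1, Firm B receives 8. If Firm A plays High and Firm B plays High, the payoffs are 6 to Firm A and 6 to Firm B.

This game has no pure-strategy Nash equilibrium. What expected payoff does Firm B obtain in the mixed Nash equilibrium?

6

Firm A's mix must leave Firm B indifferent between Low and High.
  Firm B's payoff to Low: p·4 + (1−p)·8 = -4p + 8
  Firm B's payoff to High: p·6 + (1−p)·6 = 6
  -4p + 8 = 6  ⇒  -4p = -2  ⇒  p = 1/2.
At equilibrium Firm B is indifferent across columns, so Firm B's payoff equals the payoff from Low: (1/2)·4 + (1/2)·8 = 6.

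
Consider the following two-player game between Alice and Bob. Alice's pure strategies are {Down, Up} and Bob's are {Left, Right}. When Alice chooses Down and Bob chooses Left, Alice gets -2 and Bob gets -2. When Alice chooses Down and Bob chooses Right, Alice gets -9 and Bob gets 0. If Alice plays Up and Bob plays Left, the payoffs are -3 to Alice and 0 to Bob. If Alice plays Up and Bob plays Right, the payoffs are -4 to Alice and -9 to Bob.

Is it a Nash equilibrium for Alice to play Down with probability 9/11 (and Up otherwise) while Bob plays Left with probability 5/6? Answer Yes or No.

Yes

Check Bob's indifference given Alice's mix p = 9/11:
  payoff from Left = -18/11; payoff from Right = -18/11 — equal.
Check Alice's indifference given Bob's mix q = 5/6:
  payoff from Down = -19/6; payoff from Up = -19/6 — equal.
Both players are indifferent, so neither can profitably deviate.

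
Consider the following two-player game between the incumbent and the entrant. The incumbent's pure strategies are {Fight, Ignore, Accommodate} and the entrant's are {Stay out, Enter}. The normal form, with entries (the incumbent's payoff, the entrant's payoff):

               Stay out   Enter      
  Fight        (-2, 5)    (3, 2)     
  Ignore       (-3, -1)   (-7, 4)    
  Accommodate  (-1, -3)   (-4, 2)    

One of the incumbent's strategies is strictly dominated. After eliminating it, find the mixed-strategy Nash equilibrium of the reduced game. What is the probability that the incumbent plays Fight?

p = 5/8

The incumbent's strategy Ignore is strictly dominated by Accommodate: -1 > -3 and -4 > -7. Eliminate Ignore.
Set the entrant's expected payoff from Stay out equal to that from Enter:
  the entrant's expected payoff from Stay out: p·5 + (1−p)·(-3) = 8p - 3
  the entrant's expected payoff from Enter: p·2 + (1−p)·2 = 2
  8p - 3 = 2  ⇒  8p = 5  ⇒  p = 5/8.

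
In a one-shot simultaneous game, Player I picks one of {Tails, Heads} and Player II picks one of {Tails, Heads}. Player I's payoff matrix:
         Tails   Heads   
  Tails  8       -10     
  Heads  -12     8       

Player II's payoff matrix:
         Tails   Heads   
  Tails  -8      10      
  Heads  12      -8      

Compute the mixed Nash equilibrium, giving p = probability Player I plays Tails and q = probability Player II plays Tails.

p = 10/19, q = 9/19

Player II's indifference between Tails and Heads determines Player I's mixing probability p:
  Player II's payoff from Tails: p·(-8) + (1−p)·12 = -20p + 12
  Player II's payoff from Heads: p·10 + (1−p)·(-8) = 18p - 8
  -20p + 12 = 18p - 8  ⇒  -38p = -20  ⇒  p = 10/19.
Set Player I's expected payoff from Tails equal to that from Heads:
  Player I's payoff from Tails: q·8 + (1−q)·(-10) = 18q - 10
  Player I's payoff from Heads: q·(-12) + (1−q)·8 = -20q + 8
  18q - 10 = -20q + 8  ⇒  38q = 18  ⇒  q = 9/19.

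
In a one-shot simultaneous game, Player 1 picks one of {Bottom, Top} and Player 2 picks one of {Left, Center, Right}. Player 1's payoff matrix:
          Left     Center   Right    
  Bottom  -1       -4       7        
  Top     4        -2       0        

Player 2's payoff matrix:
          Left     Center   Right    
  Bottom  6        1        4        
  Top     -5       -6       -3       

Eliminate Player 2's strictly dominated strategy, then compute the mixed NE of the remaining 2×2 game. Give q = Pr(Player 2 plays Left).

Player 2's strategy Center is strictly dominated by Right: 4 > 1 and -3 > -6. Eliminate Center.
Set Player 1's expected payoff from Bottom equal to that from Top:
  Player 1's payoff from Bottom: q·(-1) + (1−q)·7 = -8q + 7
  Player 1's payoff from Top: q·4 + (1−q)·0 = 4q
  -8q + 7 = 4q  ⇒  -12q = -7  ⇒  q = 7/12.

q = 7/12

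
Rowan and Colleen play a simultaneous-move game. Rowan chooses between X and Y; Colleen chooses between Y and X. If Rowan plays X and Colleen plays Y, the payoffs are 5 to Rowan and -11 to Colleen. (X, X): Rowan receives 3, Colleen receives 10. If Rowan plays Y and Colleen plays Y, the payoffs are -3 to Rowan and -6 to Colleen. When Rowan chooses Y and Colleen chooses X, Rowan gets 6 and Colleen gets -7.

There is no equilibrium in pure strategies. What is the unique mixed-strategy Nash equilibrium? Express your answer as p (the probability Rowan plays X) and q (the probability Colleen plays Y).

p = 1/22, q = 3/11

For Colleen to be willing to mix, Colleen must be indifferent between Y and X, which pins down Rowan's mix.
  Colleen's expected payoff from Y: p·(-11) + (1−p)·(-6) = -5p - 6
  Colleen's expected payoff from X: p·10 + (1−p)·(-7) = 17p - 7
  -5p - 6 = 17p - 7  ⇒  -22p = -1  ⇒  p = 1/22.
Rowan's indifference between X and Y determines Colleen's mixing probability q:
  Rowan's expected payoff from X: q·5 + (1−q)·3 = 2q + 3
  Rowan's expected payoff from Y: q·(-3) + (1−q)·6 = -9q + 6
  2q + 3 = -9q + 6  ⇒  11q = 3  ⇒  q = 3/11.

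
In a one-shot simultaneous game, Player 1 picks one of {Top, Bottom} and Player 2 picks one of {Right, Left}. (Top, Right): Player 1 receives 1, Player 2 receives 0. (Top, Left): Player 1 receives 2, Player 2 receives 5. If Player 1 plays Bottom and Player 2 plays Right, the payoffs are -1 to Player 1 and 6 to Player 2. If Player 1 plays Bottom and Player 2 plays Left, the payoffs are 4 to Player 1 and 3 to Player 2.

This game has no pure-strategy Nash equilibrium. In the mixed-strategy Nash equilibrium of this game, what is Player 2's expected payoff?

15/4

In a mixed equilibrium Player 2 is indifferent between Right and Left; this condition fixes p.
  Player 2's payoff from Right: p·0 + (1−p)·6 = -6p + 6
  Player 2's payoff from Left: p·5 + (1−p)·3 = 2p + 3
  -6p + 6 = 2p + 3  ⇒  -8p = -3  ⇒  p = 3/8.
At equilibrium Player 2 is indifferent across columns, so Player 2's payoff equals the payoff from Right: (3/8)·0 + (5/8)·6 = 15/4.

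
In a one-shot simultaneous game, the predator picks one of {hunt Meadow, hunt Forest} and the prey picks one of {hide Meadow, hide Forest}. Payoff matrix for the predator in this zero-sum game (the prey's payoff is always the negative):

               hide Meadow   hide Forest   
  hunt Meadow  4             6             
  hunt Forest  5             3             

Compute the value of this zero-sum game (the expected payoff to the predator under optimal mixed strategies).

v = 9/2

The predator's indifference between hunt Meadow and hunt Forest determines the prey's mixing probability q:
  the predator's expected payoff from hunt Meadow: q·4 + (1−q)·6 = -2q + 6
  the predator's expected payoff from hunt Forest: q·5 + (1−q)·3 = 2q + 3
  -2q + 6 = 2q + 3  ⇒  -4q = -3  ⇒  q = 3/4.
The value is the predator's expected payoff against this mix (using hunt Meadow): (3/4)·4 + (1/4)·6 = 9/2.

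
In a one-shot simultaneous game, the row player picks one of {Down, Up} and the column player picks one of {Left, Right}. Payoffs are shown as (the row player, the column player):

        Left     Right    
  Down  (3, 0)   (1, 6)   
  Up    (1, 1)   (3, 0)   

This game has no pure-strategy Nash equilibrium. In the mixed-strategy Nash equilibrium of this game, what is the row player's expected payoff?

2

Set the row player's expected payoff from Down equal to that from Up:
  the row player's expected payoff from Down: q·3 + (1−q)·1 = 2q + 1
  the row player's expected payoff from Up: q·1 + (1−q)·3 = -2q + 3
  2q + 1 = -2q + 3  ⇒  4q = 2  ⇒  q = 1/2.
At equilibrium the row player is indifferent across rows, so the row player's payoff equals the payoff from Down: (1/2)·3 + (1/2)·1 = 2.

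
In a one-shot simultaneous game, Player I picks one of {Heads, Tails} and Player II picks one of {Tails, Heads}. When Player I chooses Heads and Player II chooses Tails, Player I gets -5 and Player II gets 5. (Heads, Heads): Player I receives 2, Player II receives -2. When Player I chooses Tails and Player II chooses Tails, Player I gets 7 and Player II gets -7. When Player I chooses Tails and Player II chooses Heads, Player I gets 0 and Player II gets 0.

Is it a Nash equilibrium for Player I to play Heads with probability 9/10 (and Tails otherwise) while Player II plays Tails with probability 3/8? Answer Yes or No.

No

Given Player I's mix p = 9/10, Player II's payoff from Tails is 19/5 but from Heads is -9/5. Player II strictly prefers Tails, so Player II would not mix.
So the proposed profile is not a Nash equilibrium.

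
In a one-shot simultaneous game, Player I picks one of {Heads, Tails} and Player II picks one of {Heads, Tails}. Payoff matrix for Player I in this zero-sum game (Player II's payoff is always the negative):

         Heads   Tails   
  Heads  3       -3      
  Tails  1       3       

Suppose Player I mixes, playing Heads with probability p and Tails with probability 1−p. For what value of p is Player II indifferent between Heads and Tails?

p = 1/4

Player II's indifference between Heads and Tails determines Player I's mixing probability p:
  Player II's payoff to Heads: p·(-3) + (1−p)·(-1) = -2p - 1
  Player II's payoff to Tails: p·3 + (1−p)·(-3) = 6p - 3
  -2p - 1 = 6p - 3  ⇒  -8p = -2  ⇒  p = 1/4.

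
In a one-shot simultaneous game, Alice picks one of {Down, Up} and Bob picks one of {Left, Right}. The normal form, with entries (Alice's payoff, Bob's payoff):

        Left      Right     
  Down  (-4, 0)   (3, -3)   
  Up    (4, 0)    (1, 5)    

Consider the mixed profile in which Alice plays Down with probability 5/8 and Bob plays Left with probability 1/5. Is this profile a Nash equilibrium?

Check Bob's indifference given Alice's mix p = 5/8:
  payoff from Left = 0; payoff from Right = 0 — equal.
Check Alice's indifference given Bob's mix q = 1/5:
  payoff from Down = 8/5; payoff from Up = 8/5 — equal.
Both players are indifferent, so neither can profitably deviate.

Yes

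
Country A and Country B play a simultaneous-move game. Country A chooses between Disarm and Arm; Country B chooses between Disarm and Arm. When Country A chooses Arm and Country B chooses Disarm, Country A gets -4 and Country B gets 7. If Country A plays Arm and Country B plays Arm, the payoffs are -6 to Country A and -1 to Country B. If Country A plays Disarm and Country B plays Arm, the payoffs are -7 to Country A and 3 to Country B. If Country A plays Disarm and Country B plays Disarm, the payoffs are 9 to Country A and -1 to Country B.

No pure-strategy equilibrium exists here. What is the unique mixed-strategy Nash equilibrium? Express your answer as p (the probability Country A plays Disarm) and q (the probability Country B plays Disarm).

p = 2/3, q = 1/14

Set Country B's expected payoff from Disarm equal to that from Arm:
  Country B's payoff from Disarm: p·(-1) + (1−p)·7 = -8p + 7
  Country B's payoff from Arm: p·3 + (1−p)·(-1) = 4p - 1
  -8p + 7 = 4p - 1  ⇒  -12p = -8  ⇒  p = 2/3.
Set Country A's expected payoff from Disarm equal to that from Arm:
  Country A's payoff to Disarm: q·9 + (1−q)·(-7) = 16q - 7
  Country A's payoff to Arm: q·(-4) + (1−q)·(-6) = 2q - 6
  16q - 7 = 2q - 6  ⇒  14q = 1  ⇒  q = 1/14.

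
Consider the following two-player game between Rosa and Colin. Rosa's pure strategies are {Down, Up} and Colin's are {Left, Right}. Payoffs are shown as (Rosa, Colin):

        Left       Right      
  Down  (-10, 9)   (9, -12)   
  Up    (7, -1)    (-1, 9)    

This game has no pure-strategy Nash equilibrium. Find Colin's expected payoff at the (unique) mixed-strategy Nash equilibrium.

For Colin to be willing to mix, Colin must be indifferent between Left and Right, which pins down Rosa's mix.
  Colin's expected payoff from Left: p·9 + (1−p)·(-1) = 10p - 1
  Colin's expected payoff from Right: p·(-12) + (1−p)·9 = -21p + 9
  10p - 1 = -21p + 9  ⇒  31p = 10  ⇒  p = 10/31.
At equilibrium Colin is indifferent across columns, so Colin's payoff equals the payoff from Left: (10/31)·9 + (21/31)·(-1) = 69/31.

69/31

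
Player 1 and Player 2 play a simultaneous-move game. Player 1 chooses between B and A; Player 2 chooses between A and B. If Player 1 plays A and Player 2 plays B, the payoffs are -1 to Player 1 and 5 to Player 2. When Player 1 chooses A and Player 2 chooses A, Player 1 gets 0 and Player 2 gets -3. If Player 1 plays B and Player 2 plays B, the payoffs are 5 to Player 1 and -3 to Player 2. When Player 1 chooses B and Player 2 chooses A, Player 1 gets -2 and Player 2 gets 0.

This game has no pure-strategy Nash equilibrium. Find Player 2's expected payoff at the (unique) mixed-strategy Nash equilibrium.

In a mixed equilibrium Player 2 is indifferent between A and B; this condition fixes p.
  Player 2's expected payoff from A: p·0 + (1−p)·(-3) = 3p - 3
  Player 2's expected payoff from B: p·(-3) + (1−p)·5 = -8p + 5
  3p - 3 = -8p + 5  ⇒  11p = 8  ⇒  p = 8/11.
At equilibrium Player 2 is indifferent across columns, so Player 2's payoff equals the payoff from A: (8/11)·0 + (3/11)·(-3) = -9/11.

-9/11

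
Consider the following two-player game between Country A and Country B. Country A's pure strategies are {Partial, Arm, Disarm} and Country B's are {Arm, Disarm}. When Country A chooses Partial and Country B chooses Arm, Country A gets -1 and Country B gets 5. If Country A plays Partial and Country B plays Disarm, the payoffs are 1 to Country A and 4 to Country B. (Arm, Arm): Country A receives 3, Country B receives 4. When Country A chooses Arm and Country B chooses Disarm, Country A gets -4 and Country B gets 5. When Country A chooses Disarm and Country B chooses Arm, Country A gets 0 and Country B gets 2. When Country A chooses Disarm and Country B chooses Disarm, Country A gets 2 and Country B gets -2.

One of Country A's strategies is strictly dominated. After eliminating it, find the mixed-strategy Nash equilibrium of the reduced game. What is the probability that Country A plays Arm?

p = 4/5

Country A's strategy Partial is strictly dominated by Disarm: 0 > -1 and 2 > 1. Eliminate Partial.
For Country B to be willing to mix, Country B must be indifferent between Arm and Disarm, which pins down Country A's mix.
  Country B's payoff to Arm: p·4 + (1−p)·2 = 2p + 2
  Country B's payoff to Disarm: p·5 + (1−p)·(-2) = 7p - 2
  2p + 2 = 7p - 2  ⇒  -5p = -4  ⇒  p = 4/5.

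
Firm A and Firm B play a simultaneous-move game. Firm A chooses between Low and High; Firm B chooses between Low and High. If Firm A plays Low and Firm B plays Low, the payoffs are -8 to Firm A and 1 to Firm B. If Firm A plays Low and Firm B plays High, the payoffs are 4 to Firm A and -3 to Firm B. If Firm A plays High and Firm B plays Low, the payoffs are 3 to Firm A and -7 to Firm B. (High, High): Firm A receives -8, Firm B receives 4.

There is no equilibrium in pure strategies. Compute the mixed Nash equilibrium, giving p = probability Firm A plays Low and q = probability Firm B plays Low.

p = 11/15, q = 12/23

Set Firm B's expected payoff from Low equal to that from High:
  Firm B's expected payoff from Low: p·1 + (1−p)·(-7) = 8p - 7
  Firm B's expected payoff from High: p·(-3) + (1−p)·4 = -7p + 4
  8p - 7 = -7p + 4  ⇒  15p = 11  ⇒  p = 11/15.
Set Firm A's expected payoff from Low equal to that from High:
  Firm A's payoff to Low: q·(-8) + (1−q)·4 = -12q + 4
  Firm A's payoff to High: q·3 + (1−q)·(-8) = 11q - 8
  -12q + 4 = 11q - 8  ⇒  -23q = -12  ⇒  q = 12/23.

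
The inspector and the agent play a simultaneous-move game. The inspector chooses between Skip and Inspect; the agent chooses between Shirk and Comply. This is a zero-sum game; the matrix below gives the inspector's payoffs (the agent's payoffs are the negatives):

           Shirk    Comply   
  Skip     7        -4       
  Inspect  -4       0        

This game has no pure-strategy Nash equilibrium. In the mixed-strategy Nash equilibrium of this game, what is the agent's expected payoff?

The inspector's mix must leave the agent indifferent between Shirk and Comply.
  the agent's expected payoff from Shirk: p·(-7) + (1−p)·4 = -11p + 4
  the agent's expected payoff from Comply: p·4 + (1−p)·0 = 4p
  -11p + 4 = 4p  ⇒  -15p = -4  ⇒  p = 4/15.
At equilibrium the agent is indifferent across columns, so the agent's payoff equals the payoff from Shirk: (4/15)·(-7) + (11/15)·4 = 16/15.

16/15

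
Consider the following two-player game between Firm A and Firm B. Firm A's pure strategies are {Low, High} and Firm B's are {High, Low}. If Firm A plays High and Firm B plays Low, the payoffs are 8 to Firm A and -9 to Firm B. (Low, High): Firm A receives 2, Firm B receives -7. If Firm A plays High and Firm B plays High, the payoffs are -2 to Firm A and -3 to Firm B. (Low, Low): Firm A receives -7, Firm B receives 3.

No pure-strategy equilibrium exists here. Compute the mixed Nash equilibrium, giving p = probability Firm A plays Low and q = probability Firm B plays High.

Firm A's mix must leave Firm B indifferent between High and Low.
  Firm B's payoff from High: p·(-7) + (1−p)·(-3) = -4p - 3
  Firm B's payoff from Low: p·3 + (1−p)·(-9) = 12p - 9
  -4p - 3 = 12p - 9  ⇒  -16p = -6  ⇒  p = 3/8.
Firm A's indifference between Low and High determines Firm B's mixing probability q:
  Firm A's payoff to Low: q·2 + (1−q)·(-7) = 9q - 7
  Firm A's payoff to High: q·(-2) + (1−q)·8 = -10q + 8
  9q - 7 = -10q + 8  ⇒  19q = 15  ⇒  q = 15/19.

p = 3/8, q = 15/19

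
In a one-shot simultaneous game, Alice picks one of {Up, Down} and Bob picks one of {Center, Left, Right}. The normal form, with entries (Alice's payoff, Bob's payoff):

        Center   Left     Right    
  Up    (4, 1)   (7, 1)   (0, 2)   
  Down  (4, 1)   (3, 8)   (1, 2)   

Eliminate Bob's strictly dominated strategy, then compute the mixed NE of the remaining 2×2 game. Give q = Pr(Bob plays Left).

Bob's strategy Center is strictly dominated by Right: 2 > 1 and 2 > 1. Eliminate Center.
Bob's mix must leave Alice indifferent between Up and Down.
  Alice's payoff from Up: q·7 + (1−q)·0 = 7q
  Alice's payoff from Down: q·3 + (1−q)·1 = 2q + 1
  7q = 2q + 1  ⇒  5q = 1  ⇒  q = 1/5.

q = 1/5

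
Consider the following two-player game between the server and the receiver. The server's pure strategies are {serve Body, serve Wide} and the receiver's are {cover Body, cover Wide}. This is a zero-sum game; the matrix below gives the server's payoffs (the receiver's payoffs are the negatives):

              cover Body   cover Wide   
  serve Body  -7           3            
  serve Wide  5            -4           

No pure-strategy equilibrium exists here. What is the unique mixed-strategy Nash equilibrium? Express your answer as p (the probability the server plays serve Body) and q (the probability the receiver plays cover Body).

p = 9/19, q = 7/19

For the receiver to be willing to mix, the receiver must be indifferent between cover Body and cover Wide, which pins down the server's mix.
  the receiver's payoff to cover Body: p·7 + (1−p)·(-5) = 12p - 5
  the receiver's payoff to cover Wide: p·(-3) + (1−p)·4 = -7p + 4
  12p - 5 = -7p + 4  ⇒  19p = 9  ⇒  p = 9/19.
The server's indifference between serve Body and serve Wide determines the receiver's mixing probability q:
  the server's expected payoff from serve Body: q·(-7) + (1−q)·3 = -10q + 3
  the server's expected payoff from serve Wide: q·5 + (1−q)·(-4) = 9q - 4
  -10q + 3 = 9q - 4  ⇒  -19q = -7  ⇒  q = 7/19.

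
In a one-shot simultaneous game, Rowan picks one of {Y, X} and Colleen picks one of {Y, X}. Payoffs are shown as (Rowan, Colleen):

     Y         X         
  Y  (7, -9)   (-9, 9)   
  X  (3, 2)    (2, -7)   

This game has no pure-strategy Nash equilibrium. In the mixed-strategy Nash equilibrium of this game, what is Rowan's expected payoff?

Colleen's mix must leave Rowan indifferent between Y and X.
  Rowan's payoff to Y: q·7 + (1−q)·(-9) = 16q - 9
  Rowan's payoff to X: q·3 + (1−q)·2 = q + 2
  16q - 9 = q + 2  ⇒  15q = 11  ⇒  q = 11/15.
At equilibrium Rowan is indifferent across rows, so Rowan's payoff equals the payoff from Y: (11/15)·7 + (4/15)·(-9) = 41/15.

41/15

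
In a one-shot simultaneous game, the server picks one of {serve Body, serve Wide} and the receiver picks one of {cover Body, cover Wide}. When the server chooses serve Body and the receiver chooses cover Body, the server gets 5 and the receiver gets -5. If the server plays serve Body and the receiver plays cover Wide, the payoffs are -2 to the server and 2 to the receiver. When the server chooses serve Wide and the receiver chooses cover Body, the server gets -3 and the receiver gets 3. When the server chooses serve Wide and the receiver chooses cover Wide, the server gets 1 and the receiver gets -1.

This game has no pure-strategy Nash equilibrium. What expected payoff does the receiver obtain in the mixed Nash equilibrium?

1/11

The receiver's indifference between cover Body and cover Wide determines the server's mixing probability p:
  the receiver's payoff from cover Body: p·(-5) + (1−p)·3 = -8p + 3
  the receiver's payoff from cover Wide: p·2 + (1−p)·(-1) = 3p - 1
  -8p + 3 = 3p - 1  ⇒  -11p = -4  ⇒  p = 4/11.
At equilibrium the receiver is indifferent across columns, so the receiver's payoff equals the payoff from cover Body: (4/11)·(-5) + (7/11)·3 = 1/11.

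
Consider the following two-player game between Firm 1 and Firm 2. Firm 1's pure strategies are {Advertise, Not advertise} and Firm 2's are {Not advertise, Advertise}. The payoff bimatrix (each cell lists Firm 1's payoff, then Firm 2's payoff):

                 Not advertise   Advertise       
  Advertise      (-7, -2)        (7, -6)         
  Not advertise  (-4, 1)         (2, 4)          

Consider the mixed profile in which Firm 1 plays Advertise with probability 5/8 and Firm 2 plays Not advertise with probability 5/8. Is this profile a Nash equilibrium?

No

Given Firm 1's mix p = 5/8, Firm 2's payoff from Not advertise is -7/8 but from Advertise is -9/4. Firm 2 strictly prefers Not advertise, so Firm 2 would not mix.
So the proposed profile is not a Nash equilibrium.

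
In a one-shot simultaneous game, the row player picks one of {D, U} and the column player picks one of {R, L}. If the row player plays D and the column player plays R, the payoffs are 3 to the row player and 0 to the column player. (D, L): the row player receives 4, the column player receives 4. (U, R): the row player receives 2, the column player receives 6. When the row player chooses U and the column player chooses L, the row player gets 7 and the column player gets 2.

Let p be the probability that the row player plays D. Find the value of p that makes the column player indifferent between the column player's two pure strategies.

For the column player to be willing to mix, the column player must be indifferent between R and L, which pins down the row player's mix.
  the column player's payoff from R: p·0 + (1−p)·6 = -6p + 6
  the column player's payoff from L: p·4 + (1−p)·2 = 2p + 2
  -6p + 6 = 2p + 2  ⇒  -8p = -4  ⇒  p = 1/2.

p = 1/2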